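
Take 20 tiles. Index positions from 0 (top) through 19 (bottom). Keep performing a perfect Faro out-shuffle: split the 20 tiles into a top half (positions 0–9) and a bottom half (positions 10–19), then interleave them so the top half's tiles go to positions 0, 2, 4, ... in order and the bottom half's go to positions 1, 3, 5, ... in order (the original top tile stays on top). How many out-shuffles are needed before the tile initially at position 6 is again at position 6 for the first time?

Follow position 6 under repeated out-shuffles:
6 → 12 → 5 → 10 → 1 → 2 → 4 → 8 → 16 → 13 → 7 → 14 → 9 → 18 → 17 → 15 → 11 → 3 → 6
It first returns after 18 out-shuffles.

18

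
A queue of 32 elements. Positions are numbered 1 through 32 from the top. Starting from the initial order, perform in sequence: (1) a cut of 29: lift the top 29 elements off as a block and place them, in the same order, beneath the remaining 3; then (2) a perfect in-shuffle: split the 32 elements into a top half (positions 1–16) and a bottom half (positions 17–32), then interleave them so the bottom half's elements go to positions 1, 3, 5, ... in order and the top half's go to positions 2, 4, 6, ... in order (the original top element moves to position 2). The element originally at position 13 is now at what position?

32

Track the element from position 13 forward through each operation:
  after op 1 (cut 29): 13 → 16
  after op 2 (in-shuffle): 16 → 32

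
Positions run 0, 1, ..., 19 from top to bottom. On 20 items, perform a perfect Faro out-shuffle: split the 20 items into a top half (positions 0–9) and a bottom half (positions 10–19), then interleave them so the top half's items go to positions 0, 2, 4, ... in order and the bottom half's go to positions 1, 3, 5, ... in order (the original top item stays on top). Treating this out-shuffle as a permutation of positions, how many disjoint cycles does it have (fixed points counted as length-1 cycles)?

Trace each unvisited position around until it returns:
(0) (1 2 4 8 16 13 ... len 18) (19)
3 cycles in total.

3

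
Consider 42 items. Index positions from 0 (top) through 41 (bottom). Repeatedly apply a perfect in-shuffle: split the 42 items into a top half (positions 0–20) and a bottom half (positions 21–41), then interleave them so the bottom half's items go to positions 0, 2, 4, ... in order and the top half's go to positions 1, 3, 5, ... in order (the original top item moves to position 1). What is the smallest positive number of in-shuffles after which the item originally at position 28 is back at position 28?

Follow position 28 under repeated in-shuffles:
28 → 14 → 29 → 16 → 33 → 24 → 6 → 13 → 27 → 12 → 25 → 8 → 17 → 35 → 28
It first returns after 14 in-shuffles.

14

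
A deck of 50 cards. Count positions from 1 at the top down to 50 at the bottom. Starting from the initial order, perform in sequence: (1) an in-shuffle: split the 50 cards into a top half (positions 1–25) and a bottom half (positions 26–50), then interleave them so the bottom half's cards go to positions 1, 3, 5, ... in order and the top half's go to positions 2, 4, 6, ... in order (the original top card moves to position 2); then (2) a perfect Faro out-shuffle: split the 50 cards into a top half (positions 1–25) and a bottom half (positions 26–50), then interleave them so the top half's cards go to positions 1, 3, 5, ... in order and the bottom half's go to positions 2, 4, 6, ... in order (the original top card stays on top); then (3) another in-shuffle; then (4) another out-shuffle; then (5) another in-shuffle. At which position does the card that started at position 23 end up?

Track the card from position 23 forward through each operation:
  after op 1 (in-shuffle): 23 → 46
  after op 2 (out-shuffle): 46 → 42
  after op 3 (in-shuffle): 42 → 33
  after op 4 (out-shuffle): 33 → 16
  after op 5 (in-shuffle): 16 → 32

32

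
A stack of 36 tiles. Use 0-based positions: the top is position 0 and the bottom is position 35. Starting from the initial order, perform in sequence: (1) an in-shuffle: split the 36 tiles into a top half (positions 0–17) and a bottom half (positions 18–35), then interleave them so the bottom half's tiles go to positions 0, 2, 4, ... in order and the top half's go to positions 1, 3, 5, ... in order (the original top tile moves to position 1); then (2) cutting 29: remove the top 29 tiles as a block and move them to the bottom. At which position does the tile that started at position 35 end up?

Track the tile from position 35 forward through each operation:
  after op 1 (in-shuffle): 35 → 34
  after op 2 (cut 29): 34 → 5

5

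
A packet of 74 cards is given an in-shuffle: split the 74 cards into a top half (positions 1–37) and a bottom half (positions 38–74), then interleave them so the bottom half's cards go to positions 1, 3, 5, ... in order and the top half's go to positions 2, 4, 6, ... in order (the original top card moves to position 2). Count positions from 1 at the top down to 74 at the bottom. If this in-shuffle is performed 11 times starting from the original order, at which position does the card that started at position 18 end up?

Track the card's position through each in-shuffle:
18 → 36 → 72 → 69 → 63 → 51 → 27 → 54 → 33 → 66 → 57 → 39

39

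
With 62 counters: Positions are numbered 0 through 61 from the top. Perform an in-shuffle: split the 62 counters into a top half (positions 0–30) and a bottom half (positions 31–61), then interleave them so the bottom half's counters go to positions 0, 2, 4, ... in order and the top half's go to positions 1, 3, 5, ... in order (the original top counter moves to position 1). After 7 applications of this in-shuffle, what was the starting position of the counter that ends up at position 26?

44

Work backwards from position 26, undoing one in-shuffle at a time:
26 ← 44 ← 53 ← 26 ← 44 ← 53 ← 26 ← 44
So the counter now at position 26 started at position 44.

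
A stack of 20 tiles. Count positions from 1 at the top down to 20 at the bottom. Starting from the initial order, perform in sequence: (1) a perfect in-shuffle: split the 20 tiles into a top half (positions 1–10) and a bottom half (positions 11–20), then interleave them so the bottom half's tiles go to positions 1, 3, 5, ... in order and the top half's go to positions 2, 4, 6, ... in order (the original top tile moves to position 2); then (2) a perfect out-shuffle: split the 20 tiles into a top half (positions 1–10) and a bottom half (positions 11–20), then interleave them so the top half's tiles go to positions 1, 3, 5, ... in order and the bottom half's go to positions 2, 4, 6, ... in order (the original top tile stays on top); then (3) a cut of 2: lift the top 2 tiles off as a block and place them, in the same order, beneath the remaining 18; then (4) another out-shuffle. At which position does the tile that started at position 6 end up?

Track the tile from position 6 forward through each operation:
  after op 1 (in-shuffle): 6 → 12
  after op 2 (out-shuffle): 12 → 4
  after op 3 (cut 2): 4 → 2
  after op 4 (out-shuffle): 2 → 3

3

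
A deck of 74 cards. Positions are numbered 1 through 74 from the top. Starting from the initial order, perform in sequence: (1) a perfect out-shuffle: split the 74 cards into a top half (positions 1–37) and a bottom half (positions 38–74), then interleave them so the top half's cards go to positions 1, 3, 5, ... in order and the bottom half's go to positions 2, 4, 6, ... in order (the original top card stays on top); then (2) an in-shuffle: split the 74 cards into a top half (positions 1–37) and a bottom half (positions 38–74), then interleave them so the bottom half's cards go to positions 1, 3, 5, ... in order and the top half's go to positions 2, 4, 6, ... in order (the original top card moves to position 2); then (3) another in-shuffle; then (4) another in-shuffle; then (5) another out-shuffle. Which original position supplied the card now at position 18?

68

Undo the operations in reverse order, starting from position 18:
  undo op 5 (out-shuffle, from bottom half): 18 ← 46
  undo op 4 (in-shuffle, from top half): 46 ← 23
  undo op 3 (in-shuffle, from bottom half): 23 ← 49
  undo op 2 (in-shuffle, from bottom half): 49 ← 62
  undo op 1 (out-shuffle, from bottom half): 62 ← 68
So the card at position 18 came from original position 68.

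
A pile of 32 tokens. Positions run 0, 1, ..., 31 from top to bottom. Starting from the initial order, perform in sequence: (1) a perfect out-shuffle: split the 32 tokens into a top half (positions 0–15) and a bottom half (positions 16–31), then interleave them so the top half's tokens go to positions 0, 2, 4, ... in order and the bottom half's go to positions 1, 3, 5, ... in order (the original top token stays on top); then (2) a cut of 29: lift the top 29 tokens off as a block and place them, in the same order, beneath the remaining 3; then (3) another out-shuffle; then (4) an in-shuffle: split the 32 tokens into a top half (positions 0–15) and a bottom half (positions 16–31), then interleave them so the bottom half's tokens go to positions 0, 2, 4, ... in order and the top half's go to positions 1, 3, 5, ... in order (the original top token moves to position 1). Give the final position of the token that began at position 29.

Track the token from position 29 forward through each operation:
  after op 1 (out-shuffle): 29 → 27
  after op 2 (cut 29): 27 → 30
  after op 3 (out-shuffle): 30 → 29
  after op 4 (in-shuffle): 29 → 26

26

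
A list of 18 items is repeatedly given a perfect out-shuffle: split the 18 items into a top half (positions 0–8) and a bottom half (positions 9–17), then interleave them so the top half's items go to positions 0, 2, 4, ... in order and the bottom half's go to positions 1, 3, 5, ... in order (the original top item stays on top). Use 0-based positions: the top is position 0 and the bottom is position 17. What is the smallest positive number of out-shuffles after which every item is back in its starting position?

8

The out-shuffle permutes the 18 positions with cycle lengths [1, 1, 8, 8].
Every item is home exactly when every cycle has completed a whole number of laps, i.e. after lcm(1, 8) = 8 out-shuffles.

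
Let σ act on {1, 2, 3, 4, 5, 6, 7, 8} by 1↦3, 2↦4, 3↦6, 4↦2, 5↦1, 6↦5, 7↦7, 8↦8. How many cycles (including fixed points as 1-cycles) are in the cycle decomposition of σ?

Cycle decomposition: (1 3 6 5) (2 4) (7) (8).
4 cycles.

4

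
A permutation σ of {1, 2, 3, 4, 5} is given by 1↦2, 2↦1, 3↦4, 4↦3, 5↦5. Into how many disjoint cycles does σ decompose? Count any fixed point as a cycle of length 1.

3

Cycle decomposition: (1 2) (3 4) (5).
3 cycles.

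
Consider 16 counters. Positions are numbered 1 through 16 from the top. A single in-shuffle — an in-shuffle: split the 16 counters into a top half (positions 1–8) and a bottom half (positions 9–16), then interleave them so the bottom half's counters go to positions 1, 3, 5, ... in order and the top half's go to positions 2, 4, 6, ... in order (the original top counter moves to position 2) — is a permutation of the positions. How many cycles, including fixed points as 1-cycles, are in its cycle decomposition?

2

Trace each unvisited position around until it returns:
(1 2 4 8 16 15 13 9) (3 6 12 7 14 11 5 10)
2 cycles in total.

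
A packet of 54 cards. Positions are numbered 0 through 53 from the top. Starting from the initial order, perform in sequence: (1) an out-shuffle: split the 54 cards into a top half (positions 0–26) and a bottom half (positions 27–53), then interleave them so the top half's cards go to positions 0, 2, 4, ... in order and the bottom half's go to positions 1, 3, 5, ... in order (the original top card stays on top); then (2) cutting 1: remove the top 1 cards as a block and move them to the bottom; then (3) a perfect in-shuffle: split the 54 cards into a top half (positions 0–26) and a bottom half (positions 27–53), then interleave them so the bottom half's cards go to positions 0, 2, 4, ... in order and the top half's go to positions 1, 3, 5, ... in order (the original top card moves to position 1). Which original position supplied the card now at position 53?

Undo the operations in reverse order, starting from position 53:
  undo op 3 (in-shuffle, from top half): 53 ← 26
  undo op 2 (cut 1): 26 ← 27
  undo op 1 (out-shuffle, from bottom half): 27 ← 40
So the card at position 53 came from original position 40.

40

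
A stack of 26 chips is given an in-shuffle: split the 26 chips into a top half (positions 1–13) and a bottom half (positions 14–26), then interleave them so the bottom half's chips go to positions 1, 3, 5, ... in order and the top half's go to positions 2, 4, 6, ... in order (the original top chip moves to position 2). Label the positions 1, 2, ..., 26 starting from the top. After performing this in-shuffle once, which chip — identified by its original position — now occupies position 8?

4

Work backwards from position 8, undoing one in-shuffle at a time:
8 ← 4
So the chip now at position 8 started at position 4.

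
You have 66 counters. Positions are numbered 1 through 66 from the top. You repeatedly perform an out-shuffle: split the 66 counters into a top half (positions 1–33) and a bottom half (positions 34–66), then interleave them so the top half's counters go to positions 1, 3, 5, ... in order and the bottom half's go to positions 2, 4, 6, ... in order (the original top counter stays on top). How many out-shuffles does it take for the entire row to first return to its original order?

12

The out-shuffle permutes the 66 positions with cycle lengths [1, 1, 4, 12, 12, 12, 12, 12].
Every counter is home exactly when every cycle has completed a whole number of laps, i.e. after lcm(1, 4, 12) = 12 out-shuffles.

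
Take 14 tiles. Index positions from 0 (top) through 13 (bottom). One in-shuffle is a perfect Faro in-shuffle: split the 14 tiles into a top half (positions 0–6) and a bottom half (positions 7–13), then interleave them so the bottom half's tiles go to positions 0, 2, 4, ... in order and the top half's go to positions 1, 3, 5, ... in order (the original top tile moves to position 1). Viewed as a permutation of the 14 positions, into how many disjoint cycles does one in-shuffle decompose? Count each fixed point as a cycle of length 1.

Trace each unvisited position around until it returns:
(0 1 3 7) (2 5 11 8) (4 9) (6 13 12 10)
4 cycles in total.

4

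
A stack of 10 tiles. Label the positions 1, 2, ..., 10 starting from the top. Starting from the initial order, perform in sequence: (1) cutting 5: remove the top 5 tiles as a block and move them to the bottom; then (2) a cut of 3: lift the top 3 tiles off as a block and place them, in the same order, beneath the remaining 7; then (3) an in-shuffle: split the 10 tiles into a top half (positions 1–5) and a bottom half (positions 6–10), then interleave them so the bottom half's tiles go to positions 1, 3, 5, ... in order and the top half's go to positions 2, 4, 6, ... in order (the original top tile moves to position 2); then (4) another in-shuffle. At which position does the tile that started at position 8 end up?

7

Track the tile from position 8 forward through each operation:
  after op 1 (cut 5): 8 → 3
  after op 2 (cut 3): 3 → 10
  after op 3 (in-shuffle): 10 → 9
  after op 4 (in-shuffle): 9 → 7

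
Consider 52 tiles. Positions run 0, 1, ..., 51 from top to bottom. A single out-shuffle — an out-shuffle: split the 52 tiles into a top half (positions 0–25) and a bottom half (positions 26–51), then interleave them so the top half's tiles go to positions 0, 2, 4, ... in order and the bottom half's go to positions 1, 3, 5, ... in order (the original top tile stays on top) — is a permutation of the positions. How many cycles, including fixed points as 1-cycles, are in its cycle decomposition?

9

Trace each unvisited position around until it returns:
(0) (1 2 4 8 16 32 13 26) (3 6 12 24 48 45 39 27) (5 10 20 40 29 7 14 28) (9 18 36 21 42 33 15 30) (11 22 44 37 23 46 41 31) (17 34) (19 38 25 50 49 47 43 35) ... plus 1 more
9 cycles in total.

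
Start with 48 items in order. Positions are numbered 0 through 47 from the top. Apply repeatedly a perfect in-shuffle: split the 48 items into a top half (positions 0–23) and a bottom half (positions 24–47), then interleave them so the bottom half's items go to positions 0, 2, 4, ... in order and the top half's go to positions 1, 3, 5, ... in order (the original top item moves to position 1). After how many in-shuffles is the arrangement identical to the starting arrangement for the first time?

The in-shuffle permutes the 48 positions with cycle lengths [3, 3, 21, 21].
Every item is home exactly when every cycle has completed a whole number of laps, i.e. after lcm(3, 21) = 21 in-shuffles.

21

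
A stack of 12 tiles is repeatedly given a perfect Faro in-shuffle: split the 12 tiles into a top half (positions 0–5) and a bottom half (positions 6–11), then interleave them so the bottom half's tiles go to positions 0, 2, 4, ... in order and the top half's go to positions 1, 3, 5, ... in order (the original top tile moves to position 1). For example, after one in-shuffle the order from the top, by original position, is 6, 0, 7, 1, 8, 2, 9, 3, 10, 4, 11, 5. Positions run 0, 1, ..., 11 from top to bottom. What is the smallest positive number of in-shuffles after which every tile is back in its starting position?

The in-shuffle permutes the 12 positions with cycle lengths [12].
Every tile is home exactly when every cycle has completed a whole number of laps, i.e. after lcm(12) = 12 in-shuffles.

12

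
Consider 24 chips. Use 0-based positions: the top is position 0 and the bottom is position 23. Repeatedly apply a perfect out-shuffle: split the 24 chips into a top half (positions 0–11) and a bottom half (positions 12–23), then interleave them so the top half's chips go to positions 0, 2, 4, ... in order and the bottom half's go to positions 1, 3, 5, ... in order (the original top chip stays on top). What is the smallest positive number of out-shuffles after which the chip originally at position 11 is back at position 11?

Follow position 11 under repeated out-shuffles:
11 → 22 → 21 → 19 → 15 → 7 → 14 → 5 → 10 → 20 → 17 → 11
It first returns after 11 out-shuffles.

11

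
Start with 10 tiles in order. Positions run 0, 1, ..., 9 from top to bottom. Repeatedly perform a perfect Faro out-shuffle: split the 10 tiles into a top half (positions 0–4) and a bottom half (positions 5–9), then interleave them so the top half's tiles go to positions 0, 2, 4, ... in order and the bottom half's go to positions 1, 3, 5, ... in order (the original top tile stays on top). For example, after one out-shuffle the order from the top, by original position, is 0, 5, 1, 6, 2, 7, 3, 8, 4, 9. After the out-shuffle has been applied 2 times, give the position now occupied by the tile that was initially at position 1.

Track the tile's position through each out-shuffle:
1 → 2 → 4

4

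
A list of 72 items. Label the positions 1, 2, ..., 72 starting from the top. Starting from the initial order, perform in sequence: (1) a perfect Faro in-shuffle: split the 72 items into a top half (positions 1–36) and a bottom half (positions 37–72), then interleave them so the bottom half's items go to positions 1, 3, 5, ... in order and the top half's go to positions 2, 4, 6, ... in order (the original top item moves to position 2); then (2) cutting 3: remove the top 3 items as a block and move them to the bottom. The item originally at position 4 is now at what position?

Track the item from position 4 forward through each operation:
  after op 1 (in-shuffle): 4 → 8
  after op 2 (cut 3): 8 → 5

5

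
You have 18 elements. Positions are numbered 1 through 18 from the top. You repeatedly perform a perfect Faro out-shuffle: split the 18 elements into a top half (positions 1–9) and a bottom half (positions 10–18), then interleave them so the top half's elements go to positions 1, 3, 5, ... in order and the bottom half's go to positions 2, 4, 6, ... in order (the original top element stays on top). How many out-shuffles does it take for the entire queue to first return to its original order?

The out-shuffle permutes the 18 positions with cycle lengths [1, 1, 8, 8].
Every element is home exactly when every cycle has completed a whole number of laps, i.e. after lcm(1, 8) = 8 out-shuffles.

8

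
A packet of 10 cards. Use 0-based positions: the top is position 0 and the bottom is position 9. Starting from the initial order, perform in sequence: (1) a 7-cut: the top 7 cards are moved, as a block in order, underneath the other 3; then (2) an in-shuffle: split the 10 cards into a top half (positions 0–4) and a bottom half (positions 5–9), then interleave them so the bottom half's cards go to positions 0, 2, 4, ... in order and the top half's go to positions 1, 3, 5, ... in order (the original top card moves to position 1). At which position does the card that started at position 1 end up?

Track the card from position 1 forward through each operation:
  after op 1 (cut 7): 1 → 4
  after op 2 (in-shuffle): 4 → 9

9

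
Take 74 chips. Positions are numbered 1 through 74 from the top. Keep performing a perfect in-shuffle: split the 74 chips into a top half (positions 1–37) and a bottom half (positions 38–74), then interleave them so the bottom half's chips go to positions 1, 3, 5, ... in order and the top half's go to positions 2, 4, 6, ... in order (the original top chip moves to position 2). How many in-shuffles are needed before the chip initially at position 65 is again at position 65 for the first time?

Follow position 65 under repeated in-shuffles:
65 → 55 → 35 → 70 → 65
It first returns after 4 in-shuffles.

4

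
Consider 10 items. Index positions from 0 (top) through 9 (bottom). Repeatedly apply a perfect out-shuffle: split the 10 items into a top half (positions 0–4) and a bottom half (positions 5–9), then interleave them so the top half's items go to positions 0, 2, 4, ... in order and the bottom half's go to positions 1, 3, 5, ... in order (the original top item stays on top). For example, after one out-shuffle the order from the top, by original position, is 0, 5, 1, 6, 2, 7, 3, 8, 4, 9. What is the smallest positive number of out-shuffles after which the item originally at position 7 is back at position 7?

Follow position 7 under repeated out-shuffles:
7 → 5 → 1 → 2 → 4 → 8 → 7
It first returns after 6 out-shuffles.

6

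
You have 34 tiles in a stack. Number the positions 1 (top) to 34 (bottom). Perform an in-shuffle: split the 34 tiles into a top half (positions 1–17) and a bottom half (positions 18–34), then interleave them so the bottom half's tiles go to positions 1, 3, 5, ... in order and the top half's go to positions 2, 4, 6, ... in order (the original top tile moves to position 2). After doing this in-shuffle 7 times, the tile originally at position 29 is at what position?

2

Track the tile's position through each in-shuffle:
29 → 23 → 11 → 22 → 9 → 18 → 1 → 2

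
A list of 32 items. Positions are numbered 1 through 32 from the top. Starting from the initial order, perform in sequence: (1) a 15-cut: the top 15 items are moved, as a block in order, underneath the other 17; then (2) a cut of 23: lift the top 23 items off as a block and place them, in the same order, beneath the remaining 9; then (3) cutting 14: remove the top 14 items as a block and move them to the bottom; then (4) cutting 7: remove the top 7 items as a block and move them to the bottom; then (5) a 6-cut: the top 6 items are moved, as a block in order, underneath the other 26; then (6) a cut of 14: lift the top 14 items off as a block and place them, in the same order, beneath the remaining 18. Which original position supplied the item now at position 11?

Undo the operations in reverse order, starting from position 11:
  undo op 6 (cut 14): 11 ← 25
  undo op 5 (cut 6): 25 ← 31
  undo op 4 (cut 7): 31 ← 6
  undo op 3 (cut 14): 6 ← 20
  undo op 2 (cut 23): 20 ← 11
  undo op 1 (cut 15): 11 ← 26
So the item at position 11 came from original position 26.

26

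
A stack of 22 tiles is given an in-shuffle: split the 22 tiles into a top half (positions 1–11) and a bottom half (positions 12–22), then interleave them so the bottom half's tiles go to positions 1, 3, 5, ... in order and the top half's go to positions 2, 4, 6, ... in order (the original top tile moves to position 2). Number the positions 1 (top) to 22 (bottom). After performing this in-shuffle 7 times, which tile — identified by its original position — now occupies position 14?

17

Work backwards from position 14, undoing one in-shuffle at a time:
14 ← 7 ← 15 ← 19 ← 21 ← 22 ← 11 ← 17
So the tile now at position 14 started at position 17.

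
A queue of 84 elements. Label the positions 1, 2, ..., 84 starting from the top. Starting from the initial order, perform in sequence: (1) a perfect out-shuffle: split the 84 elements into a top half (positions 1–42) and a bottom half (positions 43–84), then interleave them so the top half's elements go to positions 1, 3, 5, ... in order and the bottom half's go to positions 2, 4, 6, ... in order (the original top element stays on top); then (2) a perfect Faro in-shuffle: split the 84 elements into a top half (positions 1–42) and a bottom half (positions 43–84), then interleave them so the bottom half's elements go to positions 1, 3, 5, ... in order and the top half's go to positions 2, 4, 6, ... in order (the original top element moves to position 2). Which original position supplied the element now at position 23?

Undo the operations in reverse order, starting from position 23:
  undo op 2 (in-shuffle, from bottom half): 23 ← 54
  undo op 1 (out-shuffle, from bottom half): 54 ← 69
So the element at position 23 came from original position 69.

69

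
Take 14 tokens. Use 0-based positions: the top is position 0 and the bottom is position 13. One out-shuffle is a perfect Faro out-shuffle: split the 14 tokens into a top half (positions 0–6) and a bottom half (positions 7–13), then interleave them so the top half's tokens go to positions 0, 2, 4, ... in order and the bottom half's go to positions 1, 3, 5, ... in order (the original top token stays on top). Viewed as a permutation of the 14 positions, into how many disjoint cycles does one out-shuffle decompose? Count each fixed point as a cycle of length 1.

3

Trace each unvisited position around until it returns:
(0) (1 2 4 8 3 6 ... len 12) (13)
3 cycles in total.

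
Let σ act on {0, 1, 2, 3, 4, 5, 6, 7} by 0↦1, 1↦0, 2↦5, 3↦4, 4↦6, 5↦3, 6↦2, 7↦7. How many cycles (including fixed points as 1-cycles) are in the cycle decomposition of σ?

Cycle decomposition: (0 1) (2 5 3 4 6) (7).
3 cycles.

3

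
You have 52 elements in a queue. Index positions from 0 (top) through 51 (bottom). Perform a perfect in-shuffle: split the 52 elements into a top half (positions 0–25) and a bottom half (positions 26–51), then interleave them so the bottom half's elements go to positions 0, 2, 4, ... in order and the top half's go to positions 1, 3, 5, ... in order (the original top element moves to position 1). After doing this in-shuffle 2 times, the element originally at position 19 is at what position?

Track the element's position through each in-shuffle:
19 → 39 → 26

26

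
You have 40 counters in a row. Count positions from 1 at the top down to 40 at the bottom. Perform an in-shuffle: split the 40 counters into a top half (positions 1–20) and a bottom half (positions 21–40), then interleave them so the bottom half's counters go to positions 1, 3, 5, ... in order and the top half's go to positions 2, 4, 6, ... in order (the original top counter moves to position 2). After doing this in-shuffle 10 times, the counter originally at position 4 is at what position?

37

Track the counter's position through each in-shuffle:
4 → 8 → 16 → 32 → 23 → 5 → 10 → 20 → 40 → 39 → 37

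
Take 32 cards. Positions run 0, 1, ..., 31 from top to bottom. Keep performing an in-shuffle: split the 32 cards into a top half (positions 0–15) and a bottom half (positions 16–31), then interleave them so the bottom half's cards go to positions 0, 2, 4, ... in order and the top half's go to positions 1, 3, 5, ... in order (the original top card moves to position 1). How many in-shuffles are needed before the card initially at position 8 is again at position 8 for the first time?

10

Follow position 8 under repeated in-shuffles:
8 → 17 → 2 → 5 → 11 → 23 → 14 → 29 → 26 → 20 → 8
It first returns after 10 in-shuffles.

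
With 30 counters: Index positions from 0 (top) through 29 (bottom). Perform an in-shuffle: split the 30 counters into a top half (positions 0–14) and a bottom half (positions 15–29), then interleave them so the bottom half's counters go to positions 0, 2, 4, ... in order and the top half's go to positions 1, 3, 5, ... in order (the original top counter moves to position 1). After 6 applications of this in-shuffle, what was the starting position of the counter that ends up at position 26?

Work backwards from position 26, undoing one in-shuffle at a time:
26 ← 28 ← 29 ← 14 ← 22 ← 26 ← 28
So the counter now at position 26 started at position 28.

28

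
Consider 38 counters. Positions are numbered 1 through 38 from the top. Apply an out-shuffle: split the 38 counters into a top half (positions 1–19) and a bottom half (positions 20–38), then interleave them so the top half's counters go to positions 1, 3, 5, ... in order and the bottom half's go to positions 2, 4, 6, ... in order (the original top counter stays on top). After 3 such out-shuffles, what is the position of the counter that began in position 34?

6

Track the counter's position through each out-shuffle:
34 → 30 → 22 → 6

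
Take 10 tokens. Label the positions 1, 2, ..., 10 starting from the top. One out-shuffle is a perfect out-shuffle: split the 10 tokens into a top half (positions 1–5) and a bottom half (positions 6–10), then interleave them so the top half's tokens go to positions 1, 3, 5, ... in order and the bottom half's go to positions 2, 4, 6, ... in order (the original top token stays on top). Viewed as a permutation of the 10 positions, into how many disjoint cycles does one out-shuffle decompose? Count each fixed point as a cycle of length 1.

4

Trace each unvisited position around until it returns:
(1) (2 3 5 9 8 6) (4 7) (10)
4 cycles in total.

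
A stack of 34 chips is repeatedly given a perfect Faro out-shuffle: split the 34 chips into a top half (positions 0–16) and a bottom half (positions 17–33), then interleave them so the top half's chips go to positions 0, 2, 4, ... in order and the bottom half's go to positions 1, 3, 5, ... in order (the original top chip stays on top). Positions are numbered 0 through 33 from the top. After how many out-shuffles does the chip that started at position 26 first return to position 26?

Follow position 26 under repeated out-shuffles:
26 → 19 → 5 → 10 → 20 → 7 → 14 → 28 → 23 → 13 → 26
It first returns after 10 out-shuffles.

10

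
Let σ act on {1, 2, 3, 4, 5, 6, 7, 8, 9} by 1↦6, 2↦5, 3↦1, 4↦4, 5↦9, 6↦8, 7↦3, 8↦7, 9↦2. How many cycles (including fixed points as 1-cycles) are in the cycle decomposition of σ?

3

Cycle decomposition: (1 6 8 7 3) (2 5 9) (4).
3 cycles.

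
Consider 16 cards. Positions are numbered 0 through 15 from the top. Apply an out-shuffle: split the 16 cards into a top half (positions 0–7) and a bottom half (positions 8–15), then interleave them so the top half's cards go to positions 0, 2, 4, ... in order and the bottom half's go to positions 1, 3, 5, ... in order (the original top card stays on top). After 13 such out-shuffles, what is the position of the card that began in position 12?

9

Track position through each out-shuffle: 12 → 9 → 3 → 6 → 12 → ... (continuing for 13 shuffles total) → 9.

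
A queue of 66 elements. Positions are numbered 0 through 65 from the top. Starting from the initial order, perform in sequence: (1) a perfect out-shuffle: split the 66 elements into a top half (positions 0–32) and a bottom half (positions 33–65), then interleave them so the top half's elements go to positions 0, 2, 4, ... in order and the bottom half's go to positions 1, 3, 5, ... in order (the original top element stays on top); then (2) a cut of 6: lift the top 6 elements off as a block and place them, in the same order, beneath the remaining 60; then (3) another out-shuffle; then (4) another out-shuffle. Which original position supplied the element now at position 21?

Undo the operations in reverse order, starting from position 21:
  undo op 4 (out-shuffle, from bottom half): 21 ← 43
  undo op 3 (out-shuffle, from bottom half): 43 ← 54
  undo op 2 (cut 6): 54 ← 60
  undo op 1 (out-shuffle, from top half): 60 ← 30
So the element at position 21 came from original position 30.

30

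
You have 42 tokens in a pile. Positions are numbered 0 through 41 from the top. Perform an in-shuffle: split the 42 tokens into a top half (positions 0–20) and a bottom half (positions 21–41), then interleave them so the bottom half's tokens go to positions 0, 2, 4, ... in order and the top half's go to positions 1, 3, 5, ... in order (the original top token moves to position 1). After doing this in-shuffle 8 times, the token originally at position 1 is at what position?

Track the token's position through each in-shuffle:
1 → 3 → 7 → 15 → 31 → 20 → 41 → 40 → 38

38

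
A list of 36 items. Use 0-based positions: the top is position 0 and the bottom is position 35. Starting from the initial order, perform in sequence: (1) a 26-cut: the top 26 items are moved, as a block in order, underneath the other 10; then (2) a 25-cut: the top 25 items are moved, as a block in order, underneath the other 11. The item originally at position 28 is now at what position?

13

Track the item from position 28 forward through each operation:
  after op 1 (cut 26): 28 → 2
  after op 2 (cut 25): 2 → 13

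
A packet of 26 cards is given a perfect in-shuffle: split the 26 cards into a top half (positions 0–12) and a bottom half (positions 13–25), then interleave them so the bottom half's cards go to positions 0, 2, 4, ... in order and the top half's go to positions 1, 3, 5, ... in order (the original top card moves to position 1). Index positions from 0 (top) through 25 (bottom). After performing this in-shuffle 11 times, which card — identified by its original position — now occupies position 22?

Work backwards from position 22, undoing one in-shuffle at a time:
22 ← 24 ← 25 ← 12 ← 19 ← 9 ← 4 ← 15 ← 7 ← 3 ← 1 ← 0
So the card now at position 22 started at position 0.

0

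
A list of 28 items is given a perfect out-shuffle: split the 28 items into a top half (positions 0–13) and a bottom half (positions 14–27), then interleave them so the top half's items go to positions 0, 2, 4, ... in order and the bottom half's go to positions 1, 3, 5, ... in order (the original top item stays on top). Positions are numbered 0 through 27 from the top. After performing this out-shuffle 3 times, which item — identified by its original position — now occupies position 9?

18

Work backwards from position 9, undoing one out-shuffle at a time:
9 ← 18 ← 9 ← 18
So the item now at position 9 started at position 18.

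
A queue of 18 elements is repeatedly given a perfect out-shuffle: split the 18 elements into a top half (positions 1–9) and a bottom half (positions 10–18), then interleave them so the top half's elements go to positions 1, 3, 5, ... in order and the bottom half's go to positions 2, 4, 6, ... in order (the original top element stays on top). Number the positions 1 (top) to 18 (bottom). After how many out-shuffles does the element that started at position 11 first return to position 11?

Follow position 11 under repeated out-shuffles:
11 → 4 → 7 → 13 → 8 → 15 → 12 → 6 → 11
It first returns after 8 out-shuffles.

8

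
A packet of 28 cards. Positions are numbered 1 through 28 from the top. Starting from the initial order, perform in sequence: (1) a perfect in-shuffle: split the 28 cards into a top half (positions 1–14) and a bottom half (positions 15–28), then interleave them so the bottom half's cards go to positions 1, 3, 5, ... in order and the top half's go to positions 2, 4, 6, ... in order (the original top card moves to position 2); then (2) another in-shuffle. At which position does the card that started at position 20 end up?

22

Track the card from position 20 forward through each operation:
  after op 1 (in-shuffle): 20 → 11
  after op 2 (in-shuffle): 11 → 22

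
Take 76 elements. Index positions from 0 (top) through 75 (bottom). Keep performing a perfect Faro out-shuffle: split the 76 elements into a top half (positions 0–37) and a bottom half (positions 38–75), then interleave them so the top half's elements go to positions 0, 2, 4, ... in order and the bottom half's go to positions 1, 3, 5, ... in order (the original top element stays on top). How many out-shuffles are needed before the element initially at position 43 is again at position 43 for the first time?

Follow position 43 under repeated out-shuffles:
43 → 11 → 22 → 44 → 13 → 26 → 52 → 29 → 58 → 41 → 7 → 14 → 28 → 56 → 37 → 74 → 73 → 71 → 67 → 59 → 43
It first returns after 20 out-shuffles.

20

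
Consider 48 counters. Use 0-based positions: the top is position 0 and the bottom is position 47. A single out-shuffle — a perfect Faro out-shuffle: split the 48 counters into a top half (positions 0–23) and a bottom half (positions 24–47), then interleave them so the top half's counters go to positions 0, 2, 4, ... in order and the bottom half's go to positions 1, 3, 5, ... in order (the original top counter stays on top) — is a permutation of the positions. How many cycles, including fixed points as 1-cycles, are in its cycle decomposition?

4

Trace each unvisited position around until it returns:
(0) (1 2 4 8 16 32 ... len 23) (5 10 20 40 33 19 ... len 23) (47)
4 cycles in total.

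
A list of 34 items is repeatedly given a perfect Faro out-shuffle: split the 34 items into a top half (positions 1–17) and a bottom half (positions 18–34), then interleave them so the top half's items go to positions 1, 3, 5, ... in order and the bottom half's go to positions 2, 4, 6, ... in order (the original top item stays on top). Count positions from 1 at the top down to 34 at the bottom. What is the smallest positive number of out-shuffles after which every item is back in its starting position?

10

The out-shuffle permutes the 34 positions with cycle lengths [1, 1, 2, 10, 10, 10].
Every item is home exactly when every cycle has completed a whole number of laps, i.e. after lcm(1, 2, 10) = 10 out-shuffles.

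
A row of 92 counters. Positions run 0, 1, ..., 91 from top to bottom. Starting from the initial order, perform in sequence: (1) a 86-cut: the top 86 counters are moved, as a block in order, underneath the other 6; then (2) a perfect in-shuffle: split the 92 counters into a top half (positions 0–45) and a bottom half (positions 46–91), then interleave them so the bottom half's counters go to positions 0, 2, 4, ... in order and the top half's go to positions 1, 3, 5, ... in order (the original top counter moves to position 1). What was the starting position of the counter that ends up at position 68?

74

Undo the operations in reverse order, starting from position 68:
  undo op 2 (in-shuffle, from bottom half): 68 ← 80
  undo op 1 (cut 86): 80 ← 74
So the counter at position 68 came from original position 74.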